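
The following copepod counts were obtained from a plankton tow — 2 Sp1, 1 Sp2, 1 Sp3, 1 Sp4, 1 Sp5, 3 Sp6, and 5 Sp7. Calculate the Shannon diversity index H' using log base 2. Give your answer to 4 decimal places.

Total N = 2+1+1+1+1+3+5 = 14, so the proportions are 0.142857, 0.071429, 0.071429, 0.071429, 0.071429, 0.214286, 0.357143 (working shown to 6 dp, full precision carried).
Each pᵢ log₂ pᵢ term: 0.142857×(-2.807355)=-0.401051, 0.071429×(-3.807355)=-0.271954, 0.071429×(-3.807355)=-0.271954, 0.071429×(-3.807355)=-0.271954, 0.071429×(-3.807355)=-0.271954, 0.214286×(-2.222392)=-0.476227, 0.357143×(-1.485427)=-0.530510.
Sum = -2.495603, so H' = 2.4956.

2.4956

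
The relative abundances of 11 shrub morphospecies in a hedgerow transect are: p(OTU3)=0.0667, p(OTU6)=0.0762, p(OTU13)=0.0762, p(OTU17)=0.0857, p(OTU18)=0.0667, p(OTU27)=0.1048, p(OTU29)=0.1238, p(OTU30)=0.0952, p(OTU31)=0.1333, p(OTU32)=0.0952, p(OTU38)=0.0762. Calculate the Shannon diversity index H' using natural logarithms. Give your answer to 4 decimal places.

Each pᵢ ln pᵢ term (working shown to 6 dp, full precision carried): 0.0667×(-2.707550)=-0.180594, 0.0762×(-2.574394)=-0.196169, 0.0762×(-2.574394)=-0.196169, 0.0857×(-2.456902)=-0.210557, 0.0667×(-2.707550)=-0.180594, 0.1048×(-2.255702)=-0.236398, 0.1238×(-2.089088)=-0.258629, 0.0952×(-2.351775)=-0.223889, 0.1333×(-2.015153)=-0.268620, 0.0952×(-2.351775)=-0.223889, 0.0762×(-2.574394)=-0.196169.
Sum = -2.371675, so H' = 2.3717.

2.3717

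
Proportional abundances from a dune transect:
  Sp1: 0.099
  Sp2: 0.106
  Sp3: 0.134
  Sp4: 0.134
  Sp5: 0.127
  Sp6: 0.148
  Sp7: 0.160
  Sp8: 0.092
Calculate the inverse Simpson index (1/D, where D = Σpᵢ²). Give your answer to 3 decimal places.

7.749

D = 0.099² + 0.106² + 0.134² + 0.134² + 0.127² + 0.148² + 0.16² + 0.092² = 0.0098010 + 0.0112360 + 0.0179560 + 0.0179560 + 0.0161290 + 0.0219040 + 0.0256000 + 0.0084640 = 0.1290460 (working shown to 7 dp, full precision carried).
So 1/D = 7.74917, i.e. 7.749 to 3 decimal places.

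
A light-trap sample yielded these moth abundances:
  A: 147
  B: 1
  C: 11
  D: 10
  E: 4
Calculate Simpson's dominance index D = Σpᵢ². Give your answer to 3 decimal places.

Total N = 147+1+11+10+4 = 173, so the proportions are 0.84971, 0.00578, 0.06358, 0.0578, 0.02312 (working shown to 5 dp, full precision carried).
D = 0.84971² + 0.00578² + 0.06358² + 0.0578² + 0.02312² = 0.72201 + 0.00003 + 0.00404 + 0.00334 + 0.00053 = 0.72996.
To 3 decimal places, D = 0.730.

0.730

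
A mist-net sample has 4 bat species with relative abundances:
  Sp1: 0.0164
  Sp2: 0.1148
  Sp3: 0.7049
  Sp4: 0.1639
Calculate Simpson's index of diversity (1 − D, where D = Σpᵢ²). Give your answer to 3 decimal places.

D = 0.0164² + 0.1148² + 0.7049² + 0.1639² = 0.00027 + 0.01318 + 0.49688 + 0.02686 = 0.53720 (working shown to 5 dp, full precision carried).
So 1 − D = 0.46280, i.e. 0.463 to 3 decimal places.

0.463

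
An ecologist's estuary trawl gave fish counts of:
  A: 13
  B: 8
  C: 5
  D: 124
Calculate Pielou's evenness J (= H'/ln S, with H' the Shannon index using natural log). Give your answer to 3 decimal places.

0.461

Total N = 13+8+5+124 = 150, so the proportions are 0.08667, 0.05333, 0.03333, 0.82667 (working shown to 5 dp, full precision carried).
H' = −Σ pᵢ ln pᵢ = −((-0.21196) + (-0.15633) + (-0.11337) + (-0.15736)) = 0.63902.
With S = 4 species, ln S = 1.38629, so J = 0.63902/1.38629 = 0.46096, i.e. 0.461 to 3 decimal places.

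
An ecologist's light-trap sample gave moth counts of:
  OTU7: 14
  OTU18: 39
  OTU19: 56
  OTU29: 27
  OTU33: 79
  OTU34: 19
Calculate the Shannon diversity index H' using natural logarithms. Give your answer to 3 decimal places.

Total N = 14+39+56+27+79+19 = 234, so the proportions are 0.05983, 0.16667, 0.23932, 0.11538, 0.33761, 0.0812 (working shown to 5 dp, full precision carried).
Each pᵢ ln pᵢ term: 0.05983×(-2.81626)=-0.16849, 0.16667×(-1.79176)=-0.29863, 0.23932×(-1.42997)=-0.34221, 0.11538×(-2.15948)=-0.24917, 0.33761×(-1.08587)=-0.36660, 0.0812×(-2.51088)=-0.20388.
Sum = -1.62898, so H' = 1.629.

1.629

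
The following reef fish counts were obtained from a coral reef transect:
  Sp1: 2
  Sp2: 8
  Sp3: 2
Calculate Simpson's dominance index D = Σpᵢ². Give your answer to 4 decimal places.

Total N = 2+8+2 = 12, so the proportions are 0.166667, 0.666667, 0.166667 (working shown to 6 dp, full precision carried).
D = 0.166667² + 0.666667² + 0.166667² = 0.027778 + 0.444444 + 0.027778 = 0.500000.
To 4 decimal places, D = 0.5000.

0.5000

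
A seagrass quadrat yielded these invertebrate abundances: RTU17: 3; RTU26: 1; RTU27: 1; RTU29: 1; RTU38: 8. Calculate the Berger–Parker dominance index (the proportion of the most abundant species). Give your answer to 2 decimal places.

0.57

Total N = 3+1+1+1+8 = 14, so the proportions are 0.2143, 0.0714, 0.0714, 0.0714, 0.5714 (working shown to 4 dp, full precision carried).
The largest proportion is 0.5714, i.e. d = 0.57 to 2 decimal places.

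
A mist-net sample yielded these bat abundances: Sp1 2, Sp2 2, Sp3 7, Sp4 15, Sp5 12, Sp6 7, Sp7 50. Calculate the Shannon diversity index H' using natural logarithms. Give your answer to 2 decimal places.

Total N = 2+2+7+15+12+7+50 = 95, so the proportions are 0.0211, 0.0211, 0.0737, 0.1579, 0.1263, 0.0737, 0.5263 (working shown to 4 dp, full precision carried).
Each pᵢ ln pᵢ term: 0.0211×(-3.8607)=-0.0813, 0.0211×(-3.8607)=-0.0813, 0.0737×(-2.6080)=-0.1922, 0.1579×(-1.8458)=-0.2914, 0.1263×(-2.0690)=-0.2613, 0.0737×(-2.6080)=-0.1922, 0.5263×(-0.6419)=-0.3378.
Sum = -1.4375, so H' = 1.44.

1.44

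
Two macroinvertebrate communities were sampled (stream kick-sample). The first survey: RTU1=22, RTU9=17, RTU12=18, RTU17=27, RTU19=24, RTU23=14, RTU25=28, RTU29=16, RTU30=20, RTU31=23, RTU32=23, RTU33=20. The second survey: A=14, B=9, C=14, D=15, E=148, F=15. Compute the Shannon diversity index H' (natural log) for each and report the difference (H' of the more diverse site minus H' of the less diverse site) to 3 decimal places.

1.348

The first survey: N=252, proportions 0.0873, 0.06746, 0.07143, 0.10714, 0.09524, 0.05556, 0.11111, 0.06349, 0.07937, 0.09127, 0.09127, 0.07937, giving H' = 2.46543 (working shown to 5 dp, full precision carried).
The second survey: N=215, proportions 0.06512, 0.04186, 0.06512, 0.06977, 0.68837, 0.06977, giving H' = 1.11716.
Difference = |2.46543 − 1.11716| = 1.34827, i.e. 1.348 to 3 decimal places.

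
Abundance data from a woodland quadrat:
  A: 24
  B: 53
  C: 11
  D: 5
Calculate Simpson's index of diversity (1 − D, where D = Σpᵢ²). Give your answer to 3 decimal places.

0.592

Total N = 24+53+11+5 = 93, so the proportions are 0.25806, 0.56989, 0.11828, 0.05376 (working shown to 5 dp, full precision carried).
D = 0.25806² + 0.56989² + 0.11828² + 0.05376² = 0.06660 + 0.32478 + 0.01399 + 0.00289 = 0.40826.
So 1 − D = 0.59174, i.e. 0.592 to 3 decimal places.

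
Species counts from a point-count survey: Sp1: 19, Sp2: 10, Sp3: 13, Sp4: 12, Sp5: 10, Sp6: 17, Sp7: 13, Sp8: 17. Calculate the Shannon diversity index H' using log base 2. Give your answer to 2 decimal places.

Total N = 19+10+13+12+10+17+13+17 = 111, so the proportions are 0.1712, 0.0901, 0.1171, 0.1081, 0.0901, 0.1532, 0.1171, 0.1532 (working shown to 4 dp, full precision carried).
Each pᵢ log₂ pᵢ term: 0.1712×(-2.5465)=-0.4359, 0.0901×(-3.4725)=-0.3128, 0.1171×(-3.0940)=-0.3624, 0.1081×(-3.2095)=-0.3470, 0.0901×(-3.4725)=-0.3128, 0.1532×(-2.7070)=-0.4146, 0.1171×(-3.0940)=-0.3624, 0.1532×(-2.7070)=-0.4146.
Sum = -2.9624, so H' = 2.96.

2.96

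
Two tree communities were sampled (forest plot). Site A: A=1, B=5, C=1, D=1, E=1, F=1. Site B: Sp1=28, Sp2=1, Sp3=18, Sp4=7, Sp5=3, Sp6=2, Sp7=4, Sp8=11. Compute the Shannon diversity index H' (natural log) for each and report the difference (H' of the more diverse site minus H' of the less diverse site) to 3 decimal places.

0.164

Site A: N=10, proportions 0.1, 0.5, 0.1, 0.1, 0.1, 0.1, giving H' = 1.497866 (working shown to 6 dp, full precision carried).
Site B: N=74, proportions 0.378378, 0.013514, 0.243243, 0.094595, 0.040541, 0.027027, 0.054054, 0.148649, giving H' = 1.661444.
Difference = |1.497866 − 1.661444| = 0.163578, i.e. 0.164 to 3 decimal places.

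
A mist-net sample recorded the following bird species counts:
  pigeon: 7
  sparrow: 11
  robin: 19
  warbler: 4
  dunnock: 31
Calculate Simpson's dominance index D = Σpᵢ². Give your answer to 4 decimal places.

0.2909

Total N = 7+11+19+4+31 = 72, so the proportions are 0.097222, 0.152778, 0.263889, 0.055556, 0.430556 (working shown to 6 dp, full precision carried).
D = 0.097222² + 0.152778² + 0.263889² + 0.055556² + 0.430556² = 0.009452 + 0.023341 + 0.069637 + 0.003086 + 0.185378 = 0.290895.
To 4 decimal places, D = 0.2909.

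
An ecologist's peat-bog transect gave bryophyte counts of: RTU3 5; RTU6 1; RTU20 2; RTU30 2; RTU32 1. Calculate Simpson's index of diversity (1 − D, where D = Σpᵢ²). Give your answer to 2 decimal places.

Total N = 5+1+2+2+1 = 11, so the proportions are 0.4545, 0.0909, 0.1818, 0.1818, 0.0909 (working shown to 4 dp, full precision carried).
D = 0.4545² + 0.0909² + 0.1818² + 0.1818² + 0.0909² = 0.2066 + 0.0083 + 0.0331 + 0.0331 + 0.0083 = 0.2893.
So 1 − D = 0.7107, i.e. 0.71 to 2 decimal places.

0.71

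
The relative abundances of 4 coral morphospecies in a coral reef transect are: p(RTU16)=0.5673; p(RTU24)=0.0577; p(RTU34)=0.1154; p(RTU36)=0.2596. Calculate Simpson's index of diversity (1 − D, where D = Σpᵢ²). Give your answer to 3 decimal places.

0.594

D = 0.5673² + 0.0577² + 0.1154² + 0.2596² = 0.32183 + 0.00333 + 0.01332 + 0.06739 = 0.40587 (working shown to 5 dp, full precision carried).
So 1 − D = 0.59413, i.e. 0.594 to 3 decimal places.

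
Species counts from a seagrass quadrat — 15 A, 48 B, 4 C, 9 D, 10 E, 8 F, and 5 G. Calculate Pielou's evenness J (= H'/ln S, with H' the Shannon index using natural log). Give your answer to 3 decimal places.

Total N = 15+48+4+9+10+8+5 = 99, so the proportions are 0.15152, 0.48485, 0.0404, 0.09091, 0.10101, 0.08081, 0.05051 (working shown to 5 dp, full precision carried).
H' = −Σ pᵢ ln pᵢ = −((-0.28592) + (-0.35099) + (-0.12965) + (-0.21799) + (-0.23157) + (-0.20329) + (-0.15079)) = 1.57020.
With S = 7 species, ln S = 1.94591, so J = 1.57020/1.94591 = 0.80692, i.e. 0.807 to 3 decimal places.

0.807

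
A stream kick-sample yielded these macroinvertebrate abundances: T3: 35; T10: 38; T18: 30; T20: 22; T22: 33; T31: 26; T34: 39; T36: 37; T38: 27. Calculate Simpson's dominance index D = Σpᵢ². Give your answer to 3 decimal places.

Total N = 35+38+30+22+33+26+39+37+27 = 287, so the proportions are 0.12195, 0.1324, 0.10453, 0.07666, 0.11498, 0.09059, 0.13589, 0.12892, 0.09408 (working shown to 5 dp, full precision carried).
D = 0.12195² + 0.1324² + 0.10453² + 0.07666² + 0.11498² + 0.09059² + 0.13589² + 0.12892² + 0.09408² = 0.01487 + 0.01753 + 0.01093 + 0.00588 + 0.01322 + 0.00821 + 0.01847 + 0.01662 + 0.00885 = 0.11457.
To 3 decimal places, D = 0.115.

0.115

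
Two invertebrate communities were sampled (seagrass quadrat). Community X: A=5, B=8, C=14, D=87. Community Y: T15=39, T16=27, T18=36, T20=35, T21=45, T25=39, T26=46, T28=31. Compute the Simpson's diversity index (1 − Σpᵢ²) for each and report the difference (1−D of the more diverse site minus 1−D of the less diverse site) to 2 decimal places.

Community X: N=114, proportions 0.0439, 0.0702, 0.1228, 0.7632, giving 1−D = 0.3957 (working shown to 4 dp, full precision carried).
Community Y: N=298, proportions 0.1309, 0.0906, 0.1208, 0.1174, 0.151, 0.1309, 0.1544, 0.104, giving 1−D = 0.8717.
Difference = |0.3957 − 0.8717| = 0.4760, i.e. 0.48 to 2 decimal places.

0.48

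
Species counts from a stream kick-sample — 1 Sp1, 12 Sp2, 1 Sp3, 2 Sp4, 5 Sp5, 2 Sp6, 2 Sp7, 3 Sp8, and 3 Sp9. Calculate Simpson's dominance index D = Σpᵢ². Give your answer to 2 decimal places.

0.21

Total N = 1+12+1+2+5+2+2+3+3 = 31, so the proportions are 0.0323, 0.3871, 0.0323, 0.0645, 0.1613, 0.0645, 0.0645, 0.0968, 0.0968 (working shown to 4 dp, full precision carried).
D = 0.0323² + 0.3871² + 0.0323² + 0.0645² + 0.1613² + 0.0645² + 0.0645² + 0.0968² + 0.0968² = 0.0010 + 0.1498 + 0.0010 + 0.0042 + 0.0260 + 0.0042 + 0.0042 + 0.0094 + 0.0094 = 0.2092.
To 2 decimal places, D = 0.21.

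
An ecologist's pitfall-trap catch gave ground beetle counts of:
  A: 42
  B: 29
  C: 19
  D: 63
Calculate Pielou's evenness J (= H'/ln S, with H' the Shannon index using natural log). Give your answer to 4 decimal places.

0.9338

Total N = 42+29+19+63 = 153, so the proportions are 0.27451, 0.189542, 0.124183, 0.411765 (working shown to 6 dp, full precision carried).
H' = −Σ pᵢ ln pᵢ = −((-0.354878) + (-0.315236) + (-0.259046) + (-0.365360)) = 1.294519.
With S = 4 species, ln S = 1.386294, so J = 1.294519/1.386294 = 0.933798, i.e. 0.9338 to 4 decimal places.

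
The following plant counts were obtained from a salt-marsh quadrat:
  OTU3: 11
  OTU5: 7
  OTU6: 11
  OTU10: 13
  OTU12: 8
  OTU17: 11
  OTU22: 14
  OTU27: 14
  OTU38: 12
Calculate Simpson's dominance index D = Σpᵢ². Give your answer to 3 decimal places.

Total N = 11+7+11+13+8+11+14+14+12 = 101, so the proportions are 0.10891, 0.06931, 0.10891, 0.12871, 0.07921, 0.10891, 0.13861, 0.13861, 0.11881 (working shown to 5 dp, full precision carried).
D = 0.10891² + 0.06931² + 0.10891² + 0.12871² + 0.07921² + 0.10891² + 0.13861² + 0.13861² + 0.11881² = 0.01186 + 0.00480 + 0.01186 + 0.01657 + 0.00627 + 0.01186 + 0.01921 + 0.01921 + 0.01412 = 0.11577.
To 3 decimal places, D = 0.116.

0.116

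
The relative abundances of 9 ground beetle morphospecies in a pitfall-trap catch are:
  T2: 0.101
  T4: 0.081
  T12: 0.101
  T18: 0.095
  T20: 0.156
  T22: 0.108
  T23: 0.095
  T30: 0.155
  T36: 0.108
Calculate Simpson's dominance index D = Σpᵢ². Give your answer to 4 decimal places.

0.1167

D = 0.101² + 0.081² + 0.101² + 0.095² + 0.156² + 0.108² + 0.095² + 0.155² + 0.108² = 0.010201 + 0.006561 + 0.010201 + 0.009025 + 0.024336 + 0.011664 + 0.009025 + 0.024025 + 0.011664 = 0.116702 (working shown to 6 dp, full precision carried).
To 4 decimal places, D = 0.1167.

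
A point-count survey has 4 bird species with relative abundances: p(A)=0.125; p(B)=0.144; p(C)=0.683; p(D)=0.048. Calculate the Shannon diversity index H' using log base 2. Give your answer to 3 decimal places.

Each pᵢ log₂ pᵢ term (working shown to 5 dp, full precision carried): 0.125×(-3.00000)=-0.37500, 0.144×(-2.79586)=-0.40260, 0.683×(-0.55004)=-0.37568, 0.048×(-4.38082)=-0.21028.
Sum = -1.36356, so H' = 1.364.

1.364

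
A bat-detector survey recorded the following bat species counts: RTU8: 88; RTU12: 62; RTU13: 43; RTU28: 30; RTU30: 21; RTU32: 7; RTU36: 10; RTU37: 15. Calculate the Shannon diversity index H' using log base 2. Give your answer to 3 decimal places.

2.595

Total N = 88+62+43+30+21+7+10+15 = 276, so the proportions are 0.31884, 0.22464, 0.1558, 0.1087, 0.07609, 0.02536, 0.03623, 0.05435 (working shown to 5 dp, full precision carried).
Each pᵢ log₂ pᵢ term: 0.31884×(-1.64909)=-0.52580, 0.22464×(-2.15433)=-0.48394, 0.1558×(-2.68226)=-0.41789, 0.1087×(-3.20163)=-0.34800, 0.07609×(-3.71621)=-0.28275, 0.02536×(-5.30117)=-0.13445, 0.03623×(-4.78660)=-0.17343, 0.05435×(-4.20163)=-0.22835.
Sum = -2.59461, so H' = 2.595.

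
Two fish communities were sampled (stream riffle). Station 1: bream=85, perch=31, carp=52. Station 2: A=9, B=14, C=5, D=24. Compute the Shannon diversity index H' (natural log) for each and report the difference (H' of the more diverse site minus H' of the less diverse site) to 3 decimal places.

Station 1: N=168, proportions 0.50595, 0.18452, 0.30952, giving H' = 1.01954 (working shown to 5 dp, full precision carried).
Station 2: N=52, proportions 0.17308, 0.26923, 0.09615, 0.46154, giving H' = 1.23889.
Difference = |1.01954 − 1.23889| = 0.21935, i.e. 0.219 to 3 decimal places.

0.219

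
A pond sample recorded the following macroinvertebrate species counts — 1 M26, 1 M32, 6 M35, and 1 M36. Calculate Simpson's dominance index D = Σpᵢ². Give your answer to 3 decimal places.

0.481

Total N = 1+1+6+1 = 9, so the proportions are 0.11111, 0.11111, 0.66667, 0.11111 (working shown to 5 dp, full precision carried).
D = 0.11111² + 0.11111² + 0.66667² + 0.11111² = 0.01235 + 0.01235 + 0.44444 + 0.01235 = 0.48148.
To 3 decimal places, D = 0.481.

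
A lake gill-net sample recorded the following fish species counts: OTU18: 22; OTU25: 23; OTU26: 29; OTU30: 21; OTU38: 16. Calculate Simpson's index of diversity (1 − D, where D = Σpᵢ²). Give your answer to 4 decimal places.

Total N = 22+23+29+21+16 = 111, so the proportions are 0.198198, 0.207207, 0.261261, 0.189189, 0.144144 (working shown to 6 dp, full precision carried).
D = 0.198198² + 0.207207² + 0.261261² + 0.189189² + 0.144144² = 0.039283 + 0.042935 + 0.068257 + 0.035793 + 0.020778 = 0.207045.
So 1 − D = 0.792955, i.e. 0.7930 to 4 decimal places.

0.7930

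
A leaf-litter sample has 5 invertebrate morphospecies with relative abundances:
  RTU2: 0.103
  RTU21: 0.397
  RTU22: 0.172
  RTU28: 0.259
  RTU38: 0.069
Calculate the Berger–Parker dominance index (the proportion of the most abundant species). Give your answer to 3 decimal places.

The largest proportion is 0.397, i.e. d = 0.397 to 3 decimal places.

0.397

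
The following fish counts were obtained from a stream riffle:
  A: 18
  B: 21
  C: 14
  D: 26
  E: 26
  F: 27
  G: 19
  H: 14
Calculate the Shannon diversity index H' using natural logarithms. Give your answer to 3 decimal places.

2.050

Total N = 18+21+14+26+26+27+19+14 = 165, so the proportions are 0.10909, 0.12727, 0.08485, 0.15758, 0.15758, 0.16364, 0.11515, 0.08485 (working shown to 5 dp, full precision carried).
Each pᵢ ln pᵢ term: 0.10909×(-2.21557)=-0.24170, 0.12727×(-2.06142)=-0.26236, 0.08485×(-2.46689)=-0.20931, 0.15758×(-1.84785)=-0.29118, 0.15758×(-1.84785)=-0.29118, 0.16364×(-1.81011)=-0.29620, 0.11515×(-2.16151)=-0.24890, 0.08485×(-2.46689)=-0.20931.
Sum = -2.05014, so H' = 2.050.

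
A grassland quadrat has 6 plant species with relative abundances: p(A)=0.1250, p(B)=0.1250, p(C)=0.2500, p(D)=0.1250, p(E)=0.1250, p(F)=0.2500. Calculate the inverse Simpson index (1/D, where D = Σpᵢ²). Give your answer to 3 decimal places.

D = 0.125² + 0.125² + 0.25² + 0.125² + 0.125² + 0.25² = 0.0156250 + 0.0156250 + 0.0625000 + 0.0156250 + 0.0156250 + 0.0625000 = 0.1875000 (working shown to 7 dp, full precision carried).
So 1/D = 5.33333, i.e. 5.333 to 3 decimal places.

5.333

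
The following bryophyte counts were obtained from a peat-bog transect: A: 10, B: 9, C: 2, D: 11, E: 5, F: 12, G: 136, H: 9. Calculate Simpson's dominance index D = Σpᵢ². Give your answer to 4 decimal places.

Total N = 10+9+2+11+5+12+136+9 = 194, so the proportions are 0.051546, 0.046392, 0.010309, 0.056701, 0.025773, 0.061856, 0.701031, 0.046392 (working shown to 6 dp, full precision carried).
D = 0.051546² + 0.046392² + 0.010309² + 0.056701² + 0.025773² + 0.061856² + 0.701031² + 0.046392² = 0.002657 + 0.002152 + 0.000106 + 0.003215 + 0.000664 + 0.003826 + 0.491444 + 0.002152 = 0.506217.
To 4 decimal places, D = 0.5062.

0.5062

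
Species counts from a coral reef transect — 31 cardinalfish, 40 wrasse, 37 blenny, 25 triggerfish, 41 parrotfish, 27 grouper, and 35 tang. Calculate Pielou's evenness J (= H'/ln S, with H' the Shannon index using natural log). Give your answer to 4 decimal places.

0.9923

Total N = 31+40+37+25+41+27+35 = 236, so the proportions are 0.131356, 0.169492, 0.15678, 0.105932, 0.173729, 0.114407, 0.148305 (working shown to 6 dp, full precision carried).
H' = −Σ pᵢ ln pᵢ = −((-0.266632) + (-0.300839) + (-0.290499) + (-0.237813) + (-0.304071) + (-0.248033) + (-0.283038)) = 1.930926.
With S = 7 species, ln S = 1.945910, so J = 1.930926/1.945910 = 0.992299, i.e. 0.9923 to 4 decimal places.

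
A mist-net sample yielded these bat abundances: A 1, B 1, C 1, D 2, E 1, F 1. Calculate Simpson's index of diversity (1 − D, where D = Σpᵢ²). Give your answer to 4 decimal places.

0.8163

Total N = 1+1+1+2+1+1 = 7, so the proportions are 0.142857, 0.142857, 0.142857, 0.285714, 0.142857, 0.142857 (working shown to 6 dp, full precision carried).
D = 0.142857² + 0.142857² + 0.142857² + 0.285714² + 0.142857² + 0.142857² = 0.020408 + 0.020408 + 0.020408 + 0.081633 + 0.020408 + 0.020408 = 0.183673.
So 1 − D = 0.816327, i.e. 0.8163 to 4 decimal places.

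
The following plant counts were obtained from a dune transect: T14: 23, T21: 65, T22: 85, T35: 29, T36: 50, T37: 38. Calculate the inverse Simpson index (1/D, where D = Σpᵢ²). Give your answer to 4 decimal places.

5.0167

Total N = 23+65+85+29+50+38 = 290, so the proportions are 0.07931034, 0.22413793, 0.29310345, 0.1, 0.17241379, 0.13103448 (working shown to 8 dp, full precision carried).
D = 0.07931034² + 0.22413793² + 0.29310345² + 0.1² + 0.17241379² + 0.13103448² = 0.00629013 + 0.05023781 + 0.08590963 + 0.01000000 + 0.02972652 + 0.01717004 = 0.19933413.
So 1/D = 5.016702, i.e. 5.0167 to 4 decimal places.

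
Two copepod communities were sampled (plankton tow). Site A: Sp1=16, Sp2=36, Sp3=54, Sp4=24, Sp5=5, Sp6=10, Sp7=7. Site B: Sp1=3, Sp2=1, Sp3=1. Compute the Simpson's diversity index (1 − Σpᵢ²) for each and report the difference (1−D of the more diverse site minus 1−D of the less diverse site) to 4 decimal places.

0.2142

Site A: N=152, proportions 0.105263, 0.236842, 0.355263, 0.157895, 0.032895, 0.065789, 0.046053, giving 1−D = 0.774152 (working shown to 6 dp, full precision carried).
Site B: N=5, proportions 0.6, 0.2, 0.2, giving 1−D = 0.560000.
Difference = |0.774152 − 0.560000| = 0.214152, i.e. 0.2142 to 4 decimal places.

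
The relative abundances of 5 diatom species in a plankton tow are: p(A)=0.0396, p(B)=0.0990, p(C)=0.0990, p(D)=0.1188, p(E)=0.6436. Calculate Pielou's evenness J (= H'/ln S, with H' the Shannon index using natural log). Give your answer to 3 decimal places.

0.697

H' = −Σ pᵢ ln pᵢ = −((-0.12787) + (-0.22895) + (-0.22895) + (-0.25308) + (-0.28362)) = 1.12247 (working shown to 5 dp, full precision carried).
With S = 5 species, ln S = 1.60944, so J = 1.12247/1.60944 = 0.69743, i.e. 0.697 to 3 decimal places.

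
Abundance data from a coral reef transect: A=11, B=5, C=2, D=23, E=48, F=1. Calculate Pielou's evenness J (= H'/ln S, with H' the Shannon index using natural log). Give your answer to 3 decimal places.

0.690

Total N = 11+5+2+23+48+1 = 90, so the proportions are 0.12222, 0.05556, 0.02222, 0.25556, 0.53333, 0.01111 (working shown to 5 dp, full precision carried).
H' = −Σ pᵢ ln pᵢ = −((-0.25690) + (-0.16058) + (-0.08459) + (-0.34866) + (-0.33526) + (-0.05000)) = 1.23598.
With S = 6 species, ln S = 1.79176, so J = 1.23598/1.79176 = 0.68982, i.e. 0.690 to 3 decimal places.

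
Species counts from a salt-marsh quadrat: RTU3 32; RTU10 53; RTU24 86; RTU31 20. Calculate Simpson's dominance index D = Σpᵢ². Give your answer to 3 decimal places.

Total N = 32+53+86+20 = 191, so the proportions are 0.16754, 0.27749, 0.45026, 0.10471 (working shown to 5 dp, full precision carried).
D = 0.16754² + 0.27749² + 0.45026² + 0.10471² = 0.02807 + 0.07700 + 0.20274 + 0.01096 = 0.31877.
To 3 decimal places, D = 0.319.

0.319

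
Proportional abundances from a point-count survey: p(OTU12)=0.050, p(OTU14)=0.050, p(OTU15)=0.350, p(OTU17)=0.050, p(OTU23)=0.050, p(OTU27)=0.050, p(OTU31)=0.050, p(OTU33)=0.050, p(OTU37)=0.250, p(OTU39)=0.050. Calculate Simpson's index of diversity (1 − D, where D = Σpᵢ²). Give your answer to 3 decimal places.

0.795

D = 0.05² + 0.05² + 0.35² + 0.05² + 0.05² + 0.05² + 0.05² + 0.05² + 0.25² + 0.05² = 0.00250 + 0.00250 + 0.12250 + 0.00250 + 0.00250 + 0.00250 + 0.00250 + 0.00250 + 0.06250 + 0.00250 = 0.20500 (working shown to 5 dp, full precision carried).
So 1 − D = 0.79500, i.e. 0.795 to 3 decimal places.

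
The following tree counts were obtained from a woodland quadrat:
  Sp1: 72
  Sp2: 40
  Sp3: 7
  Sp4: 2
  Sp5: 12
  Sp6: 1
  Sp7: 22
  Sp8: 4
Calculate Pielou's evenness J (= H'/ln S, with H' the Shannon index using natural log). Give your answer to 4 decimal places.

0.7159

Total N = 72+40+7+2+12+1+22+4 = 160, so the proportions are 0.45, 0.25, 0.04375, 0.0125, 0.075, 0.00625, 0.1375, 0.025 (working shown to 6 dp, full precision carried).
H' = −Σ pᵢ ln pᵢ = −((-0.359328) + (-0.346574) + (-0.136905) + (-0.054775) + (-0.194270) + (-0.031720) + (-0.272818) + (-0.092222)) = 1.488613.
With S = 8 species, ln S = 2.079442, so J = 1.488613/2.079442 = 0.715871, i.e. 0.7159 to 4 decimal places.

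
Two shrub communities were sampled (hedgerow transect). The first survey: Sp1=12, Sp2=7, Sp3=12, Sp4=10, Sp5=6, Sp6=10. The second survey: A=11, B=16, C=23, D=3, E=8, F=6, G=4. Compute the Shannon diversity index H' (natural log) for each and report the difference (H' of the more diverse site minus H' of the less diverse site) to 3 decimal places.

0.021

The first survey: N=57, proportions 0.21053, 0.12281, 0.21053, 0.17544, 0.10526, 0.17544, giving H' = 1.76127 (working shown to 5 dp, full precision carried).
The second survey: N=71, proportions 0.15493, 0.22535, 0.32394, 0.04225, 0.11268, 0.08451, 0.05634, giving H' = 1.74040.
Difference = |1.76127 − 1.74040| = 0.02087, i.e. 0.021 to 3 decimal places.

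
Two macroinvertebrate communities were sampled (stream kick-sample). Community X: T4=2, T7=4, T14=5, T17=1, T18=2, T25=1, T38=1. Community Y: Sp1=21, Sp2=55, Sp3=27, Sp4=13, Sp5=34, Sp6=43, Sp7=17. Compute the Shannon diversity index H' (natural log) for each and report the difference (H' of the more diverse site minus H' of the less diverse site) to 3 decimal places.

Community X: N=16, proportions 0.125, 0.25, 0.3125, 0.0625, 0.125, 0.0625, 0.0625, giving H' = 1.74978 (working shown to 5 dp, full precision carried).
Community Y: N=210, proportions 0.1, 0.2619, 0.12857, 0.0619, 0.1619, 0.20476, 0.08095, giving H' = 1.84014.
Difference = |1.74978 − 1.84014| = 0.09036, i.e. 0.090 to 3 decimal places.

0.090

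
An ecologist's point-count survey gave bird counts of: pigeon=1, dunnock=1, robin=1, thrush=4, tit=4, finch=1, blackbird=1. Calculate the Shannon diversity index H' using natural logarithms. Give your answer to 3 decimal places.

1.712

Total N = 1+1+1+4+4+1+1 = 13, so the proportions are 0.07692, 0.07692, 0.07692, 0.30769, 0.30769, 0.07692, 0.07692 (working shown to 5 dp, full precision carried).
Each pᵢ ln pᵢ term: 0.07692×(-2.56495)=-0.19730, 0.07692×(-2.56495)=-0.19730, 0.07692×(-2.56495)=-0.19730, 0.30769×(-1.17865)=-0.36266, 0.30769×(-1.17865)=-0.36266, 0.07692×(-2.56495)=-0.19730, 0.07692×(-2.56495)=-0.19730.
Sum = -1.71185, so H' = 1.712.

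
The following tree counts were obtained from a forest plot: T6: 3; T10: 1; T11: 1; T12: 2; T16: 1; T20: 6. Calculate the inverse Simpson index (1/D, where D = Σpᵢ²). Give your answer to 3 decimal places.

3.769

Total N = 3+1+1+2+1+6 = 14, so the proportions are 0.2142857, 0.0714286, 0.0714286, 0.1428571, 0.0714286, 0.4285714 (working shown to 7 dp, full precision carried).
D = 0.2142857² + 0.0714286² + 0.0714286² + 0.1428571² + 0.0714286² + 0.4285714² = 0.0459184 + 0.0051020 + 0.0051020 + 0.0204082 + 0.0051020 + 0.1836735 = 0.2653061.
So 1/D = 3.76923, i.e. 3.769 to 3 decimal places.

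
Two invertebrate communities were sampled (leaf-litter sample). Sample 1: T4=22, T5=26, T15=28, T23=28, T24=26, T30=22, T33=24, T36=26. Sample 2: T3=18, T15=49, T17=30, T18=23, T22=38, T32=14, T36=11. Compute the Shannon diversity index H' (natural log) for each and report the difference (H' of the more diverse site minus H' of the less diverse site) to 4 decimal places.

0.2454

Sample 1: N=202, proportions 0.1089109, 0.1287129, 0.1386139, 0.1386139, 0.1287129, 0.1089109, 0.1188119, 0.1287129, giving H' = 2.0755244 (working shown to 7 dp, full precision carried).
Sample 2: N=183, proportions 0.0983607, 0.2677596, 0.1639344, 0.1256831, 0.2076503, 0.0765027, 0.0601093, giving H' = 1.8300867.
Difference = |2.0755244 − 1.8300867| = 0.2454377, i.e. 0.2454 to 4 decimal places.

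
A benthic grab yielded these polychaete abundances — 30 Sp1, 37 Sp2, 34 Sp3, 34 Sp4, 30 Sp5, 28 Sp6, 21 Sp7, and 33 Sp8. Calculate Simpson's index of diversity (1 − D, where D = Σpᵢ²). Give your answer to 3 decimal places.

Total N = 30+37+34+34+30+28+21+33 = 247, so the proportions are 0.12146, 0.1498, 0.13765, 0.13765, 0.12146, 0.11336, 0.08502, 0.1336 (working shown to 5 dp, full precision carried).
D = 0.12146² + 0.1498² + 0.13765² + 0.13765² + 0.12146² + 0.11336² + 0.08502² + 0.1336² = 0.01475 + 0.02244 + 0.01895 + 0.01895 + 0.01475 + 0.01285 + 0.00723 + 0.01785 = 0.12777.
So 1 − D = 0.87223, i.e. 0.872 to 3 decimal places.

0.872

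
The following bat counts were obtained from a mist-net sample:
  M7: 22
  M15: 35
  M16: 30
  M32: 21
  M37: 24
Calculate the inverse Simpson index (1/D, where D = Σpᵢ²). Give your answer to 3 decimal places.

4.805

Total N = 22+35+30+21+24 = 132, so the proportions are 0.1666667, 0.2651515, 0.2272727, 0.1590909, 0.1818182 (working shown to 7 dp, full precision carried).
D = 0.1666667² + 0.2651515² + 0.2272727² + 0.1590909² + 0.1818182² = 0.0277778 + 0.0703053 + 0.0516529 + 0.0253099 + 0.0330579 = 0.2081038.
So 1/D = 4.80530, i.e. 4.805 to 3 decimal places.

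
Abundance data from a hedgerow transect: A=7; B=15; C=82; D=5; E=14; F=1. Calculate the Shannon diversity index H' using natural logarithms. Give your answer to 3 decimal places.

Total N = 7+15+82+5+14+1 = 124, so the proportions are 0.05645, 0.12097, 0.66129, 0.04032, 0.1129, 0.00806 (working shown to 5 dp, full precision carried).
Each pᵢ ln pᵢ term: 0.05645×(-2.87437)=-0.16226, 0.12097×(-2.11223)=-0.25551, 0.66129×(-0.41356)=-0.27348, 0.04032×(-3.21084)=-0.12947, 0.1129×(-2.18122)=-0.24627, 0.00806×(-4.82028)=-0.03887.
Sum = -1.10587, so H' = 1.106.

1.106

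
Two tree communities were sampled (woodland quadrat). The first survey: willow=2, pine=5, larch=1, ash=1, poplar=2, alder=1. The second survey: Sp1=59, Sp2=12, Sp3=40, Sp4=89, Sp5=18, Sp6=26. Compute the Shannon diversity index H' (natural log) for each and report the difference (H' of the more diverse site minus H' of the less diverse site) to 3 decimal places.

The first survey: N=12, proportions 0.16667, 0.41667, 0.08333, 0.08333, 0.16667, 0.08333, giving H' = 1.58326 (working shown to 5 dp, full precision carried).
The second survey: N=244, proportions 0.2418, 0.04918, 0.16393, 0.36475, 0.07377, 0.10656, giving H' = 1.58662.
Difference = |1.58326 − 1.58662| = 0.00336, i.e. 0.003 to 3 decimal places.

0.003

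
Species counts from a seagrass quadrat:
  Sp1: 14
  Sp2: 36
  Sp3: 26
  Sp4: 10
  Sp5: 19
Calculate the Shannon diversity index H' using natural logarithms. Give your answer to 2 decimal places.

Total N = 14+36+26+10+19 = 105, so the proportions are 0.1333, 0.3429, 0.2476, 0.0952, 0.181 (working shown to 4 dp, full precision carried).
Each pᵢ ln pᵢ term: 0.1333×(-2.0149)=-0.2687, 0.3429×(-1.0704)=-0.3670, 0.2476×(-1.3959)=-0.3456, 0.0952×(-2.3514)=-0.2239, 0.181×(-1.7095)=-0.3093.
Sum = -1.5146, so H' = 1.51.

1.51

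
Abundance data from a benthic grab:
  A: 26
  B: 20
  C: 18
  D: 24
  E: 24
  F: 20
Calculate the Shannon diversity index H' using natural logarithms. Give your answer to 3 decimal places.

1.783

Total N = 26+20+18+24+24+20 = 132, so the proportions are 0.19697, 0.15152, 0.13636, 0.18182, 0.18182, 0.15152 (working shown to 5 dp, full precision carried).
Each pᵢ ln pᵢ term: 0.19697×(-1.62471)=-0.32002, 0.15152×(-1.88707)=-0.28592, 0.13636×(-1.99243)=-0.27170, 0.18182×(-1.70475)=-0.30995, 0.18182×(-1.70475)=-0.30995, 0.15152×(-1.88707)=-0.28592.
Sum = -1.78346, so H' = 1.783.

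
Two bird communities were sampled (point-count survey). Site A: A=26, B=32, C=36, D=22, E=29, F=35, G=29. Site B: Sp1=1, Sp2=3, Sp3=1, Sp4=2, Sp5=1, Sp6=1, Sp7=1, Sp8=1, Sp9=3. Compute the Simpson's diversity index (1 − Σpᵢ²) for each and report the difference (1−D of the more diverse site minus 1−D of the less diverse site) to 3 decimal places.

Site A: N=209, proportions 0.1244, 0.15311, 0.17225, 0.10526, 0.13876, 0.16746, 0.13876, giving 1−D = 0.85378 (working shown to 5 dp, full precision carried).
Site B: N=14, proportions 0.07143, 0.21429, 0.07143, 0.14286, 0.07143, 0.07143, 0.07143, 0.07143, 0.21429, giving 1−D = 0.85714.
Difference = |0.85378 − 0.85714| = 0.00336, i.e. 0.003 to 3 decimal places.

0.003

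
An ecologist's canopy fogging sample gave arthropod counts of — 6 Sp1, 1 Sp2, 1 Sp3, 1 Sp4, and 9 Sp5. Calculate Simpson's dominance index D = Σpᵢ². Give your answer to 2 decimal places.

0.37

Total N = 6+1+1+1+9 = 18, so the proportions are 0.3333, 0.0556, 0.0556, 0.0556, 0.5 (working shown to 4 dp, full precision carried).
D = 0.3333² + 0.0556² + 0.0556² + 0.0556² + 0.5² = 0.1111 + 0.0031 + 0.0031 + 0.0031 + 0.2500 = 0.3704.
To 2 decimal places, D = 0.37.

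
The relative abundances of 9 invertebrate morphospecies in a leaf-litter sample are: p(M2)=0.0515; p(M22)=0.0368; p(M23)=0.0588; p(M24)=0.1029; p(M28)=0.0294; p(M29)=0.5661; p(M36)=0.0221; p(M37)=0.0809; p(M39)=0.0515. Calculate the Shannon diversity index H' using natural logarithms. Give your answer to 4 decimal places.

Each pᵢ ln pᵢ term (working shown to 6 dp, full precision carried): 0.0515×(-2.966173)=-0.152758, 0.0368×(-3.302257)=-0.121523, 0.0588×(-2.833613)=-0.166616, 0.1029×(-2.273998)=-0.233994, 0.0294×(-3.526761)=-0.103687, 0.5661×(-0.568985)=-0.322102, 0.0221×(-3.812178)=-0.084249, 0.0809×(-2.514541)=-0.203426, 0.0515×(-2.966173)=-0.152758.
Sum = -1.541114, so H' = 1.5411.

1.5411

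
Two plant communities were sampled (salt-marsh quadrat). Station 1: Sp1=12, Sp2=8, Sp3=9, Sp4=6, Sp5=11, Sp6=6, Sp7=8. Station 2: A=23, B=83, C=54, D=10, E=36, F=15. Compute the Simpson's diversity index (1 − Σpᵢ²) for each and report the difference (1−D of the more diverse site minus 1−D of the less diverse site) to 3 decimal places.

Station 1: N=60, proportions 0.2, 0.133333, 0.15, 0.1, 0.183333, 0.1, 0.133333, giving 1−D = 0.848333 (working shown to 6 dp, full precision carried).
Station 2: N=221, proportions 0.104072, 0.375566, 0.244344, 0.045249, 0.162896, 0.067873, giving 1−D = 0.755226.
Difference = |0.848333 − 0.755226| = 0.093107, i.e. 0.093 to 3 decimal places.

0.093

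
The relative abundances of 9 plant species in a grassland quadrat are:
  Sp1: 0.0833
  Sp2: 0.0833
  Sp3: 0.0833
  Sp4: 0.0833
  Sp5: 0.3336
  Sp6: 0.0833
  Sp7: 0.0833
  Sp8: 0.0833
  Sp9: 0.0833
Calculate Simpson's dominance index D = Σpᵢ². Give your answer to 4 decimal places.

0.1668

D = 0.0833² + 0.0833² + 0.0833² + 0.0833² + 0.3336² + 0.0833² + 0.0833² + 0.0833² + 0.0833² = 0.006939 + 0.006939 + 0.006939 + 0.006939 + 0.111289 + 0.006939 + 0.006939 + 0.006939 + 0.006939 = 0.166800 (working shown to 6 dp, full precision carried).
To 4 decimal places, D = 0.1668.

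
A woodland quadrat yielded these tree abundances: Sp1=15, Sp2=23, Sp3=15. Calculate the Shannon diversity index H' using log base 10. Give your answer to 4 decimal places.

0.4676

Total N = 15+23+15 = 53, so the proportions are 0.283019, 0.433962, 0.283019 (working shown to 6 dp, full precision carried).
Each pᵢ log₁₀ pᵢ term: 0.283019×(-0.548185)=-0.155147, 0.433962×(-0.362548)=-0.157332, 0.283019×(-0.548185)=-0.155147.
Sum = -0.467625, so H' = 0.4676.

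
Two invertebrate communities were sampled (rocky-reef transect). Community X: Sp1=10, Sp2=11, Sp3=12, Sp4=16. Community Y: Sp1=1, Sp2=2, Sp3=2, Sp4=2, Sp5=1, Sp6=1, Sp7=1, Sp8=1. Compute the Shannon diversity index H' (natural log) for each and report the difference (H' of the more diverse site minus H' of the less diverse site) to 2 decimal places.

0.65

Community X: N=49, proportions 0.2041, 0.2245, 0.2449, 0.3265, giving H' = 1.3697 (working shown to 4 dp, full precision carried).
Community Y: N=11, proportions 0.0909, 0.1818, 0.1818, 0.1818, 0.0909, 0.0909, 0.0909, 0.0909, giving H' = 2.0198.
Difference = |1.3697 − 2.0198| = 0.6501, i.e. 0.65 to 2 decimal places.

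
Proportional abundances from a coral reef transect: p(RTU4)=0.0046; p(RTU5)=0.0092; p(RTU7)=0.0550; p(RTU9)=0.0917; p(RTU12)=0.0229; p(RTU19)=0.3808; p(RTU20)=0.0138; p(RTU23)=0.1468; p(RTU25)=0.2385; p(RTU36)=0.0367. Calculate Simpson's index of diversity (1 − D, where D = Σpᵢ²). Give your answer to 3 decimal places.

D = 0.0046² + 0.0092² + 0.055² + 0.0917² + 0.0229² + 0.3808² + 0.0138² + 0.1468² + 0.2385² + 0.0367² = 0.00002 + 0.00008 + 0.00302 + 0.00841 + 0.00052 + 0.14501 + 0.00019 + 0.02155 + 0.05688 + 0.00135 = 0.23704 (working shown to 5 dp, full precision carried).
So 1 − D = 0.76296, i.e. 0.763 to 3 decimal places.

0.763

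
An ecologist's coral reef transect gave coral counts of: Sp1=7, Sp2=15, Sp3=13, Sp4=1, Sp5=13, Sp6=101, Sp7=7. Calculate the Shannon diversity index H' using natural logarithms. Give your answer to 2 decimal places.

Total N = 7+15+13+1+13+101+7 = 157, so the proportions are 0.0446, 0.0955, 0.0828, 0.0064, 0.0828, 0.6433, 0.0446 (working shown to 4 dp, full precision carried).
Each pᵢ ln pᵢ term: 0.0446×(-3.1103)=-0.1387, 0.0955×(-2.3482)=-0.2243, 0.0828×(-2.4913)=-0.2063, 0.0064×(-5.0562)=-0.0322, 0.0828×(-2.4913)=-0.2063, 0.6433×(-0.4411)=-0.2838, 0.0446×(-3.1103)=-0.1387.
Sum = -1.2303, so H' = 1.23.

1.23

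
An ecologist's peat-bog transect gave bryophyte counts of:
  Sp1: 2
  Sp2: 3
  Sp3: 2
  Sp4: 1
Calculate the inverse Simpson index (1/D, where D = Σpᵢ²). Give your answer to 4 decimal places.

3.5556

Total N = 2+3+2+1 = 8, so the proportions are 0.25, 0.375, 0.25, 0.125 (working shown to 8 dp, full precision carried).
D = 0.25² + 0.375² + 0.25² + 0.125² = 0.06250000 + 0.14062500 + 0.06250000 + 0.01562500 = 0.28125000.
So 1/D = 3.555556, i.e. 3.5556 to 4 decimal places.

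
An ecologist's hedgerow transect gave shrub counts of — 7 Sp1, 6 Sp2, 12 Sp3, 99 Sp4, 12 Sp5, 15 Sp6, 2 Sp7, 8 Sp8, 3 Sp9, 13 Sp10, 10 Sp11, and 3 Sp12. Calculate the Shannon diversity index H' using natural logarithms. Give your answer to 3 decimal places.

1.771

Total N = 7+6+12+99+12+15+2+8+3+13+10+3 = 190, so the proportions are 0.03684, 0.03158, 0.06316, 0.52105, 0.06316, 0.07895, 0.01053, 0.04211, 0.01579, 0.06842, 0.05263, 0.01579 (working shown to 5 dp, full precision carried).
Each pᵢ ln pᵢ term: 0.03684×(-3.30111)=-0.12162, 0.03158×(-3.45526)=-0.10911, 0.06316×(-2.76212)=-0.17445, 0.52105×(-0.65190)=-0.33968, 0.06316×(-2.76212)=-0.17445, 0.07895×(-2.53897)=-0.20045, 0.01053×(-4.55388)=-0.04794, 0.04211×(-3.16758)=-0.13337, 0.01579×(-4.14841)=-0.06550, 0.06842×(-2.68207)=-0.18351, 0.05263×(-2.94444)=-0.15497, 0.01579×(-4.14841)=-0.06550.
Sum = -1.77055, so H' = 1.771.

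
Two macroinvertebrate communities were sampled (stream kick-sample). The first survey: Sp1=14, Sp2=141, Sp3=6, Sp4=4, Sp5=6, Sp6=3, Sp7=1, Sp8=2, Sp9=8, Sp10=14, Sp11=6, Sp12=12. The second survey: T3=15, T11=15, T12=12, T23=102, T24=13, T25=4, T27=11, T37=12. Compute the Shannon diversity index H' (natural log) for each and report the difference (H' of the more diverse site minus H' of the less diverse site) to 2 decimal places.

0.12

The first survey: N=217, proportions 0.0645, 0.6498, 0.0276, 0.0184, 0.0276, 0.0138, 0.0046, 0.0092, 0.0369, 0.0645, 0.0276, 0.0553, giving H' = 1.4140 (working shown to 4 dp, full precision carried).
The second survey: N=184, proportions 0.0815, 0.0815, 0.0652, 0.5543, 0.0707, 0.0217, 0.0598, 0.0652, giving H' = 1.5307.
Difference = |1.4140 − 1.5307| = 0.1167, i.e. 0.12 to 2 decimal places.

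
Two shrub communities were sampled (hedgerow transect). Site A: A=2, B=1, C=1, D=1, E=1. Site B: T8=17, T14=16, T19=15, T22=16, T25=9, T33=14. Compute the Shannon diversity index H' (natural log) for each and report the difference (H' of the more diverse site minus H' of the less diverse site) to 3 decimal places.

0.213

Site A: N=6, proportions 0.33333, 0.16667, 0.16667, 0.16667, 0.16667, giving H' = 1.56071 (working shown to 5 dp, full precision carried).
Site B: N=87, proportions 0.1954, 0.18391, 0.17241, 0.18391, 0.10345, 0.16092, giving H' = 1.77361.
Difference = |1.56071 − 1.77361| = 0.21290, i.e. 0.213 to 3 decimal places.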